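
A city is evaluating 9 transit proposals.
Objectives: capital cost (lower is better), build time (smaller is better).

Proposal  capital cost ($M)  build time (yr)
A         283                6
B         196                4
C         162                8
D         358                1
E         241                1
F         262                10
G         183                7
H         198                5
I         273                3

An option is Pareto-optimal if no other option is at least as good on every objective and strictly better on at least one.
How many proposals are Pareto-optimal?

A: dominated by B (capital cost 196≤283, build time 4≤6).
B: not dominated.
C: not dominated (best capital cost).
D: dominated by E (capital cost 241≤358, build time 1≤1).
E: not dominated.
F: dominated by B (capital cost 196≤262, build time 4≤10).
G: not dominated.
H: dominated by B (capital cost 196≤198, build time 4≤5).
I: dominated by E (capital cost 241≤273, build time 1≤3).
Pareto-optimal: B, C, E, G → 4.

4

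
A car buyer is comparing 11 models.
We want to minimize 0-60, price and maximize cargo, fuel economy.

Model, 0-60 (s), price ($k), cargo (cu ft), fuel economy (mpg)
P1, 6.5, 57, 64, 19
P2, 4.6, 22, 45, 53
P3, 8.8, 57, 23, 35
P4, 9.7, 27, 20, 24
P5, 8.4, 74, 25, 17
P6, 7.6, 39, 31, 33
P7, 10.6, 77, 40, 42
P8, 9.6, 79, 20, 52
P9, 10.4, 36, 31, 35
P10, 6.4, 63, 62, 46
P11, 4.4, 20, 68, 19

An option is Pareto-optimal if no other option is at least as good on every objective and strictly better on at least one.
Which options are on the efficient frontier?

P2, P10, P11

P1: dominated by P11 (0-60 4.4≤6.5, price 20≤57, cargo 68≥64, fuel economy 19≥19).
P2: not dominated (best fuel economy).
P3: dominated by P2 (0-60 4.6≤8.8, price 22≤57, cargo 45≥23, fuel economy 53≥35).
P4: dominated by P2 (0-60 4.6≤9.7, price 22≤27, cargo 45≥20, fuel economy 53≥24).
P5: dominated by P1 (0-60 6.5≤8.4, price 57≤74, cargo 64≥25, fuel economy 19≥17).
P6: dominated by P2 (0-60 4.6≤7.6, price 22≤39, cargo 45≥31, fuel economy 53≥33).
P7: dominated by P2 (0-60 4.6≤10.6, price 22≤77, cargo 45≥40, fuel economy 53≥42).
P8: dominated by P2 (0-60 4.6≤9.6, price 22≤79, cargo 45≥20, fuel economy 53≥52).
P9: dominated by P2 (0-60 4.6≤10.4, price 22≤36, cargo 45≥31, fuel economy 53≥35).
P10: not dominated.
P11: not dominated (best 0-60).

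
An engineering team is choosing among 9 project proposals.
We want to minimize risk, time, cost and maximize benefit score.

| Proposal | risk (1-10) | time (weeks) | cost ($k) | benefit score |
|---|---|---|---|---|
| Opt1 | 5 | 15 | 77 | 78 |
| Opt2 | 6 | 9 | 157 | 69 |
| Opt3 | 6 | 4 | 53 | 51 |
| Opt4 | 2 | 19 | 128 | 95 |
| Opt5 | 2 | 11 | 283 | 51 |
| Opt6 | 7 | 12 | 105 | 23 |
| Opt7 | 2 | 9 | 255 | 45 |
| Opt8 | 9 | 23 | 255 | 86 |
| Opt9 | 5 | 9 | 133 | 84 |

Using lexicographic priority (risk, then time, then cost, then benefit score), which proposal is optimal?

First minimize risk: best is 2, kept {Opt4, Opt5, Opt7}.
Then minimize time: best is 9, kept {Opt7}.

Opt7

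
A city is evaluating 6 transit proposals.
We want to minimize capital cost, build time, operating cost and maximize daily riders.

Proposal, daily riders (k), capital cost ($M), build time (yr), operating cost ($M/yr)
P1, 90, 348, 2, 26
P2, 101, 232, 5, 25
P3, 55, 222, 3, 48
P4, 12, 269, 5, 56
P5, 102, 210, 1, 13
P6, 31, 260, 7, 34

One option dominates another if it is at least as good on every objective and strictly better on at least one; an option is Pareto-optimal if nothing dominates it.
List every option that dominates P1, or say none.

P5

P5: daily riders 102≥90, capital cost 210≤348, build time 1≤2, operating cost 13≤26 — dominates P1.
Others (P2, P3, P4, P6) are each worse than P1 on at least one objective.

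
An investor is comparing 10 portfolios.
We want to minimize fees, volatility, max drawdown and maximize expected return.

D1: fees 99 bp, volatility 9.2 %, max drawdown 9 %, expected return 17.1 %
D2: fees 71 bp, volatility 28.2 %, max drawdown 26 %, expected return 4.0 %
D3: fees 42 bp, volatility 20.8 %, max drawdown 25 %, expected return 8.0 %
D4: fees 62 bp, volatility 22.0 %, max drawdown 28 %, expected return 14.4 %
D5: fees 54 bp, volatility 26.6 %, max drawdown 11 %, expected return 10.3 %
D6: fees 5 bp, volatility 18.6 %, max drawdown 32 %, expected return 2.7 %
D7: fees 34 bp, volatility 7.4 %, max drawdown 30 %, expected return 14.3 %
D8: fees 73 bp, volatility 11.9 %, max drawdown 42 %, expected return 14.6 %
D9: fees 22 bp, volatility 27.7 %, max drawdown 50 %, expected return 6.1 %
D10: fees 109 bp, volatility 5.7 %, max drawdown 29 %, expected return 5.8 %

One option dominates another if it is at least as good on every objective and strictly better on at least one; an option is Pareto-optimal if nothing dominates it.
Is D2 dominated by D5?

D5 vs D2: fees 54≤71, volatility 26.6≤28.2, max drawdown 11≤26, expected return 10.3≥4.0 — D5 is at least as good on every objective with at least one strict improvement.

Yes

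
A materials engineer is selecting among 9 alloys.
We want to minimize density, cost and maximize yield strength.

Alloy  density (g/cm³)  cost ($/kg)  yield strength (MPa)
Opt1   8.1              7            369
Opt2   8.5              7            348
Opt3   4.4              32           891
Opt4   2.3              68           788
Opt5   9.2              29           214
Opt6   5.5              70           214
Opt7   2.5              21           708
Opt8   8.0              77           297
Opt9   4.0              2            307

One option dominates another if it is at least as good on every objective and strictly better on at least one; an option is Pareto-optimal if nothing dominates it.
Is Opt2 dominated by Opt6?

No

Opt6 vs Opt2: Opt6 is worse on cost (70 vs 7), so it does not dominate Opt2.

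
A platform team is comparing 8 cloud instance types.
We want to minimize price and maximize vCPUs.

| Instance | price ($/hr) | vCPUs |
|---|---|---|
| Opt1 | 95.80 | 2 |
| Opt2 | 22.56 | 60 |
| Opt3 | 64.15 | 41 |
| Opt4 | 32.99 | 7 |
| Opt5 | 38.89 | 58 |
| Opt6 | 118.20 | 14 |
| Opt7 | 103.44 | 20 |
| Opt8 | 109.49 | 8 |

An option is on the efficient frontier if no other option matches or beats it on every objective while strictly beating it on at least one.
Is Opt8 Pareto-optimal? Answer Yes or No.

Opt2 vs Opt8: price 22.56≤109.49, vCPUs 60≥8 — Opt2 is at least as good on every objective and strictly better on at least one, so Opt2 dominates Opt8.

No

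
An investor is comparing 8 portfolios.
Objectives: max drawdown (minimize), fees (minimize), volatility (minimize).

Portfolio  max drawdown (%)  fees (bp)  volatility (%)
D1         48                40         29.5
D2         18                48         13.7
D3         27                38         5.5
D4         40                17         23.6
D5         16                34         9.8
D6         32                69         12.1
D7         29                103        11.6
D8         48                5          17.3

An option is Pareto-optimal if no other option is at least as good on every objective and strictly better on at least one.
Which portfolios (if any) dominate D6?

D3: max drawdown 27≤32, fees 38≤69, volatility 5.5≤12.1 — dominates D6.
D5: max drawdown 16≤32, fees 34≤69, volatility 9.8≤12.1 — dominates D6.
Others (D1, D2, D4, D7, D8) are each worse than D6 on at least one objective.

D3, D5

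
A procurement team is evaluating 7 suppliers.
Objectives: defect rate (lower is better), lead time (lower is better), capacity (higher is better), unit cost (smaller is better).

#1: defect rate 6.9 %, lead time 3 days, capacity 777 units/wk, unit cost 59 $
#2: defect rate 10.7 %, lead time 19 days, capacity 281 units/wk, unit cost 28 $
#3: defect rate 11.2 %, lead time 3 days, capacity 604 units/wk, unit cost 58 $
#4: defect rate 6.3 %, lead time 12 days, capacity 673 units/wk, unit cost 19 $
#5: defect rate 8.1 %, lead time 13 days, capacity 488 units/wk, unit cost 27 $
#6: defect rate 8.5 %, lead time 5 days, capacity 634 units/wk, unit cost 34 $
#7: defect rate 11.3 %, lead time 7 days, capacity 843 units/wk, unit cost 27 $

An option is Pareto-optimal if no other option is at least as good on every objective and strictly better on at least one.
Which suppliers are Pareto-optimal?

#1, #3, #4, #6, #7

#1: not dominated.
#2: dominated by #4 (defect rate 6.3≤10.7, lead time 12≤19, capacity 673≥281, unit cost 19≤28).
#3: not dominated.
#4: not dominated (best defect rate).
#5: dominated by #4 (defect rate 6.3≤8.1, lead time 12≤13, capacity 673≥488, unit cost 19≤27).
#6: not dominated.
#7: not dominated (best capacity).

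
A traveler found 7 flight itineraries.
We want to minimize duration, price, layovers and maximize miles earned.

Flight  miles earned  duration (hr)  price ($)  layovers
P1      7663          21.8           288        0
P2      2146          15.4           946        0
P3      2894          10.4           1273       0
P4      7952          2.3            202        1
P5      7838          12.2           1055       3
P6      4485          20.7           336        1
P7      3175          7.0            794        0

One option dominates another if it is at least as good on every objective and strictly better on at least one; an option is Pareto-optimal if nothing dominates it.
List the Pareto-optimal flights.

P1, P4, P7

P1: not dominated.
P2: dominated by P7 (miles earned 3175≥2146, duration 7.0≤15.4, price 794≤946, layovers 0≤0).
P3: dominated by P7 (miles earned 3175≥2894, duration 7.0≤10.4, price 794≤1273, layovers 0≤0).
P4: not dominated (best miles earned).
P5: dominated by P4 (miles earned 7952≥7838, duration 2.3≤12.2, price 202≤1055, layovers 1≤3).
P6: dominated by P4 (miles earned 7952≥4485, duration 2.3≤20.7, price 202≤336, layovers 1≤1).
P7: not dominated.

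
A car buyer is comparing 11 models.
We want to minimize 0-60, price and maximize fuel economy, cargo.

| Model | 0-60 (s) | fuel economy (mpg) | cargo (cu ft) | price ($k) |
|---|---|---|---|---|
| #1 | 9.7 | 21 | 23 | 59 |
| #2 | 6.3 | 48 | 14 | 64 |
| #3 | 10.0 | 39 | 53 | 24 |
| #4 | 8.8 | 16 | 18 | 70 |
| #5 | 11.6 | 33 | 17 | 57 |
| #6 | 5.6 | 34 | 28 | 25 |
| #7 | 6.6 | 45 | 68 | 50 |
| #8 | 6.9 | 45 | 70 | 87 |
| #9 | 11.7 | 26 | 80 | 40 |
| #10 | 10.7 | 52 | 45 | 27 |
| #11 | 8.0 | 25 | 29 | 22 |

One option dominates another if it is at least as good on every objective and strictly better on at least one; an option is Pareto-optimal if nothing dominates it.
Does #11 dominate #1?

Yes

#11 vs #1: 0-60 8.0≤9.7, fuel economy 25≥21, cargo 29≥23, price 22≤59 — #11 is at least as good on every objective with at least one strict improvement.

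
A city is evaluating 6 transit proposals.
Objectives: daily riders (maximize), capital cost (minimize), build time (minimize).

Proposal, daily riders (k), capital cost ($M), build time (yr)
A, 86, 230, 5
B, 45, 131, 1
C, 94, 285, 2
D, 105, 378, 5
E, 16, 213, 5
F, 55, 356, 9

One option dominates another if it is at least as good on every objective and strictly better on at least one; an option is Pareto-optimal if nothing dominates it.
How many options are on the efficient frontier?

A: not dominated.
B: not dominated (best capital cost).
C: not dominated.
D: not dominated (best daily riders).
E: dominated by B (daily riders 45≥16, capital cost 131≤213, build time 1≤5).
F: dominated by A (daily riders 86≥55, capital cost 230≤356, build time 5≤9).
Pareto-optimal: A, B, C, D → 4.

4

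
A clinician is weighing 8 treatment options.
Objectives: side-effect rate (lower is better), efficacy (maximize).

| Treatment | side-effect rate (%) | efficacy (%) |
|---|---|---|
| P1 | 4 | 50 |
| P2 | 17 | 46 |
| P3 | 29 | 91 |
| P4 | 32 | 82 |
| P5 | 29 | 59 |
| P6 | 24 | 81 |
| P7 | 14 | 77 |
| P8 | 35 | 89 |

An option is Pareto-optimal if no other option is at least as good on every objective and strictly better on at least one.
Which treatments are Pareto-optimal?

P1: not dominated (best side-effect rate).
P2: dominated by P1 (side-effect rate 4≤17, efficacy 50≥46).
P3: not dominated (best efficacy).
P4: dominated by P3 (side-effect rate 29≤32, efficacy 91≥82).
P5: dominated by P3 (side-effect rate 29≤29, efficacy 91≥59).
P6: not dominated.
P7: not dominated.
P8: dominated by P3 (side-effect rate 29≤35, efficacy 91≥89).

P1, P3, P6, P7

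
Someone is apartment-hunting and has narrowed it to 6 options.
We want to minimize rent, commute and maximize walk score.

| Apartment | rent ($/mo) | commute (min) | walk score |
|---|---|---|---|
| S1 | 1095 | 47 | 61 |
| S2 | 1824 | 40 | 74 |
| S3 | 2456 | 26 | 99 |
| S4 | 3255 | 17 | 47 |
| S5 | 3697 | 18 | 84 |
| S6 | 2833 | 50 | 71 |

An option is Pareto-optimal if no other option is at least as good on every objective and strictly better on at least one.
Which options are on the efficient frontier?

S1, S2, S3, S4, S5

S1: not dominated (best rent).
S2: not dominated.
S3: not dominated (best walk score).
S4: not dominated (best commute).
S5: not dominated.
S6: dominated by S2 (rent 1824≤2833, commute 40≤50, walk score 74≥71).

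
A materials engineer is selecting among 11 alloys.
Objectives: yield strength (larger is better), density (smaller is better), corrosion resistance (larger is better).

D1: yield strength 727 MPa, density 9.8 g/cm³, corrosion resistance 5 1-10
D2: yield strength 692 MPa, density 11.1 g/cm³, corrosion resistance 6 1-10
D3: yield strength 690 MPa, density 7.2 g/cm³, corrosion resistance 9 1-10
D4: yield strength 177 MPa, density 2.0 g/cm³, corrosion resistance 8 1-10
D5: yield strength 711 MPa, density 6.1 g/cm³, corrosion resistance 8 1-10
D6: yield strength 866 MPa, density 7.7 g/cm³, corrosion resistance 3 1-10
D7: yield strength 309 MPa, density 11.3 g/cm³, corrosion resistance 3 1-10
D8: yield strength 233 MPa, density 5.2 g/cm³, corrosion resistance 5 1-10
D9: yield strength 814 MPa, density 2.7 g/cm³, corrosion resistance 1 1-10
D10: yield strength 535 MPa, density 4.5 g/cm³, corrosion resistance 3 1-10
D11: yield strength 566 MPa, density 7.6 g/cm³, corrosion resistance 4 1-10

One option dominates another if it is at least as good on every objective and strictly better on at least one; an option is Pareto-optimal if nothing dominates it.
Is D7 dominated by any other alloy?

D1 vs D7: yield strength 727≥309, density 9.8≤11.3, corrosion resistance 5≥3 — D1 is at least as good on every objective and strictly better on at least one, so D1 dominates D7.

Yes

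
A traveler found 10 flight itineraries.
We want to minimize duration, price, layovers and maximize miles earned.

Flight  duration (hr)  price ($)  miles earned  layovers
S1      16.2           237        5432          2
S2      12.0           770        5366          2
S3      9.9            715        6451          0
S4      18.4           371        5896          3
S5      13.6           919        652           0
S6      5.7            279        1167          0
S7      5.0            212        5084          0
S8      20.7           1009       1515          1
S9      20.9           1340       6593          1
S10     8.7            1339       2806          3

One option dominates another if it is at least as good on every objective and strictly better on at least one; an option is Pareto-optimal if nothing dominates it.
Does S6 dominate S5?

S6 vs S5: duration 5.7≤13.6, price 279≤919, miles earned 1167≥652, layovers 0≤0 — S6 is at least as good on every objective with at least one strict improvement.

Yes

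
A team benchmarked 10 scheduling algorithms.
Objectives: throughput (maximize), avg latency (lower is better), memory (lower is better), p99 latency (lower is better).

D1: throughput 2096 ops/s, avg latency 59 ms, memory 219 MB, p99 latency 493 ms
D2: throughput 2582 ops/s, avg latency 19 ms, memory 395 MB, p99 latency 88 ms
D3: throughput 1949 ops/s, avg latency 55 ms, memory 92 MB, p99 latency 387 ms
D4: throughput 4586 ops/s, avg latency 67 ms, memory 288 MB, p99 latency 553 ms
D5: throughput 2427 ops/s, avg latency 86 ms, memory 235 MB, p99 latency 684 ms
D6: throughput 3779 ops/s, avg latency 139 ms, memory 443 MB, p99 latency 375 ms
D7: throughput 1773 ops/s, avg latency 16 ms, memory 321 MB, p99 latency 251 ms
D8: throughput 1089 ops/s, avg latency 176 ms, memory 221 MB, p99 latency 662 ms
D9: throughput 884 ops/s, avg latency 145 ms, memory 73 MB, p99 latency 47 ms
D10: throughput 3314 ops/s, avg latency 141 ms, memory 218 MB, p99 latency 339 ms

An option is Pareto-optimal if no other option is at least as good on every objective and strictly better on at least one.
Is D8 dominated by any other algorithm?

D1 vs D8: throughput 2096≥1089, avg latency 59≤176, memory 219≤221, p99 latency 493≤662 — D1 is at least as good on every objective and strictly better on at least one, so D1 dominates D8.

Yes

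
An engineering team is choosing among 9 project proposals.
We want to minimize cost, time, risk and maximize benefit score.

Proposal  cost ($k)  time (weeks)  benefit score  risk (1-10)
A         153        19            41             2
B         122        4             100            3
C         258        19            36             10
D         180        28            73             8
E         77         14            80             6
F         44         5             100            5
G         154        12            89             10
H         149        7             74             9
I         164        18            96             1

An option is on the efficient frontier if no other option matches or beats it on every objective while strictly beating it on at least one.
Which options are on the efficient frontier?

A: not dominated.
B: not dominated (best time).
C: dominated by A (cost 153≤258, time 19≤19, benefit score 41≥36, risk 2≤10).
D: dominated by B (cost 122≤180, time 4≤28, benefit score 100≥73, risk 3≤8).
E: dominated by F (cost 44≤77, time 5≤14, benefit score 100≥80, risk 5≤6).
F: not dominated (best cost).
G: dominated by B (cost 122≤154, time 4≤12, benefit score 100≥89, risk 3≤10).
H: dominated by B (cost 122≤149, time 4≤7, benefit score 100≥74, risk 3≤9).
I: not dominated (best risk).

A, B, F, I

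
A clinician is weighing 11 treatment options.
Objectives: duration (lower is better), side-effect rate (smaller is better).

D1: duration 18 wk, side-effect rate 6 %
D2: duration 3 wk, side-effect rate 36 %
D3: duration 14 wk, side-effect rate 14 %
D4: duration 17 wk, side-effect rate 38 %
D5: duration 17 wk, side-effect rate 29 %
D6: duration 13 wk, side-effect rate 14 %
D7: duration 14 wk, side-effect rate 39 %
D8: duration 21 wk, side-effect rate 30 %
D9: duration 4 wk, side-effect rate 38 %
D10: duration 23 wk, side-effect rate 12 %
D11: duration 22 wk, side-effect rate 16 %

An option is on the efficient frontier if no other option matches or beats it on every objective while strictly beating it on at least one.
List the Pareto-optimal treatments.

D1, D2, D6

D1: not dominated (best side-effect rate).
D2: not dominated (best duration).
D3: dominated by D6 (duration 13≤14, side-effect rate 14≤14).
D4: dominated by D2 (duration 3≤17, side-effect rate 36≤38).
D5: dominated by D3 (duration 14≤17, side-effect rate 14≤29).
D6: not dominated.
D7: dominated by D2 (duration 3≤14, side-effect rate 36≤39).
D8: dominated by D1 (duration 18≤21, side-effect rate 6≤30).
D9: dominated by D2 (duration 3≤4, side-effect rate 36≤38).
D10: dominated by D1 (duration 18≤23, side-effect rate 6≤12).
D11: dominated by D1 (duration 18≤22, side-effect rate 6≤16).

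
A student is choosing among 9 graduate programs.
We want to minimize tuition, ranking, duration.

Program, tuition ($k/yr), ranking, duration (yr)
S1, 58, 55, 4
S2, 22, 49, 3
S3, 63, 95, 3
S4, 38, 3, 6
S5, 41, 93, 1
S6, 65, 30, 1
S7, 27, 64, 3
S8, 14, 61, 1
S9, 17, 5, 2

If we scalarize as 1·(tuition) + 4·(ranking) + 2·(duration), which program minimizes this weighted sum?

S1: 1·58 + 4·55 + 2·4 = 286
S2: 1·22 + 4·49 + 2·3 = 224
S3: 1·63 + 4·95 + 2·3 = 449
S4: 1·38 + 4·3 + 2·6 = 62
S5: 1·41 + 4·93 + 2·1 = 415
S6: 1·65 + 4·30 + 2·1 = 187
S7: 1·27 + 4·64 + 2·3 = 289
S8: 1·14 + 4·61 + 2·1 = 260
S9: 1·17 + 4·5 + 2·2 = 41
Lowest: S9 at 41.

S9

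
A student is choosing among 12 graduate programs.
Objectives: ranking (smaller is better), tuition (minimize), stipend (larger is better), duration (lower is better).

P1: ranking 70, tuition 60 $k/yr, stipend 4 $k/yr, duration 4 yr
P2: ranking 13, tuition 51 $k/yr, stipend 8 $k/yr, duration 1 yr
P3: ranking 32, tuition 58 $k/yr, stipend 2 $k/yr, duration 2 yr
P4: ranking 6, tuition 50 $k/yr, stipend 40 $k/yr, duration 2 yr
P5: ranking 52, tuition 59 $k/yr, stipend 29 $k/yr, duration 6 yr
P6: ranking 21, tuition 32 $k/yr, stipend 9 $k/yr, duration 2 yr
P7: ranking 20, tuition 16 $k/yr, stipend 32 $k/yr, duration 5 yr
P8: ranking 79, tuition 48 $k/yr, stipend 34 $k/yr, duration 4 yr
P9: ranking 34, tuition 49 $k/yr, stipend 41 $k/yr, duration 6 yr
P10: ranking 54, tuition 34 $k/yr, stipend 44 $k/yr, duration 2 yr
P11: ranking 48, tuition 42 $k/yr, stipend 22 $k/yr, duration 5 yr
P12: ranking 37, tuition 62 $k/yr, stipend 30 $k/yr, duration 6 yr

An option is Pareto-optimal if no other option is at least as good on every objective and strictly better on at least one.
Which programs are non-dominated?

P2, P4, P6, P7, P9, P10

P1: dominated by P2 (ranking 13≤70, tuition 51≤60, stipend 8≥4, duration 1≤4).
P2: not dominated (best duration).
P3: dominated by P2 (ranking 13≤32, tuition 51≤58, stipend 8≥2, duration 1≤2).
P4: not dominated (best ranking).
P5: dominated by P4 (ranking 6≤52, tuition 50≤59, stipend 40≥29, duration 2≤6).
P6: not dominated.
P7: not dominated (best tuition).
P8: dominated by P10 (ranking 54≤79, tuition 34≤48, stipend 44≥34, duration 2≤4).
P9: not dominated.
P10: not dominated (best stipend).
P11: dominated by P7 (ranking 20≤48, tuition 16≤42, stipend 32≥22, duration 5≤5).
P12: dominated by P4 (ranking 6≤37, tuition 50≤62, stipend 40≥30, duration 2≤6).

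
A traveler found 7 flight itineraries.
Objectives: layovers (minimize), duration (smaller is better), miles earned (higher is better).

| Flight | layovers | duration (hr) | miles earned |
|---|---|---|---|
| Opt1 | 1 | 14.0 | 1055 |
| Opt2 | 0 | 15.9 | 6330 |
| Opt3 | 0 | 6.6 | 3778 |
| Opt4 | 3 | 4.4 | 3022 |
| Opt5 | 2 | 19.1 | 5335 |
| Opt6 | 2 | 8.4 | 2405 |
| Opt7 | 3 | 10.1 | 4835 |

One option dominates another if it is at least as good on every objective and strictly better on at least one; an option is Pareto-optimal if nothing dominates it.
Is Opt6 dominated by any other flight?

Opt3 vs Opt6: layovers 0≤2, duration 6.6≤8.4, miles earned 3778≥2405 — Opt3 is at least as good on every objective and strictly better on at least one, so Opt3 dominates Opt6.

Yes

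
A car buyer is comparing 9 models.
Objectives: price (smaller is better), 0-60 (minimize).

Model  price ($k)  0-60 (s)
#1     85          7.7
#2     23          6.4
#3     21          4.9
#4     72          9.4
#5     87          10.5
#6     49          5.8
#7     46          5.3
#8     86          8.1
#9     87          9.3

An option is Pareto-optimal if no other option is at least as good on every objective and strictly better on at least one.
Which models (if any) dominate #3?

none

#1: worse on price (85 vs 21).
#2: worse on price (23 vs 21).
#4: worse on price (72 vs 21).
#5: worse on price (87 vs 21).
#6: worse on price (49 vs 21).
#7: worse on price (46 vs 21).
#8: worse on price (86 vs 21).
#9: worse on price (87 vs 21).
No option dominates #3.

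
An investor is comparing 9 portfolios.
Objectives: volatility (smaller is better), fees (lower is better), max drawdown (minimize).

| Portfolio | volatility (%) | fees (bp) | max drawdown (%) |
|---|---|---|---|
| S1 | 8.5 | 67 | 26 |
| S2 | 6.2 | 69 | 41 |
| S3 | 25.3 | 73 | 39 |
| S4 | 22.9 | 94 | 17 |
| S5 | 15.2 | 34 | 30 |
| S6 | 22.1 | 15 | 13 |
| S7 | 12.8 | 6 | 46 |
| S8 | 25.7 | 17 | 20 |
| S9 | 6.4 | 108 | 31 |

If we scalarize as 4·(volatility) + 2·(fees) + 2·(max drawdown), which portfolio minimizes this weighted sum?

S1: 4·8.5 + 2·67 + 2·26 = 220.0
S2: 4·6.2 + 2·69 + 2·41 = 244.8
S3: 4·25.3 + 2·73 + 2·39 = 325.2
S4: 4·22.9 + 2·94 + 2·17 = 313.6
S5: 4·15.2 + 2·34 + 2·30 = 188.8
S6: 4·22.1 + 2·15 + 2·13 = 144.4
S7: 4·12.8 + 2·6 + 2·46 = 155.2
S8: 4·25.7 + 2·17 + 2·20 = 176.8
S9: 4·6.4 + 2·108 + 2·31 = 303.6
Lowest: S6 at 144.4.

S6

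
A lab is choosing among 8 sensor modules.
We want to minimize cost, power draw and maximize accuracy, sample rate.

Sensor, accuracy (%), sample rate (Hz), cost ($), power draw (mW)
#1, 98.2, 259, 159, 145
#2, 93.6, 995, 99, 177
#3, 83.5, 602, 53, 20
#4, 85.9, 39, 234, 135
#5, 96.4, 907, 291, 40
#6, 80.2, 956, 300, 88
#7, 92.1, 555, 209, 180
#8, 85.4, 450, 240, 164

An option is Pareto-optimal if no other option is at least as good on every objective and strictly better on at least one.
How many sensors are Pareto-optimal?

#1: not dominated (best accuracy).
#2: not dominated (best sample rate).
#3: not dominated (best cost).
#4: not dominated.
#5: not dominated.
#6: not dominated.
#7: dominated by #2 (accuracy 93.6≥92.1, sample rate 995≥555, cost 99≤209, power draw 177≤180).
#8: not dominated.
Pareto-optimal: #1, #2, #3, #4, #5, #6, #8 → 7.

7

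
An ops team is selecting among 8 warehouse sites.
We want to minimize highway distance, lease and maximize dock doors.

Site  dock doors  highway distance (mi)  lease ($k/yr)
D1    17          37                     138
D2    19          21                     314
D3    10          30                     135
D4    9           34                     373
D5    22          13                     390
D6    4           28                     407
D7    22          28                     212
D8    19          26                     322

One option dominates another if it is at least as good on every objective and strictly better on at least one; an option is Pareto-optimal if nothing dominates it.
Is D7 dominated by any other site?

D1: worse on dock doors (17 vs 22).
D2: worse on dock doors (19 vs 22).
D3: worse on dock doors (10 vs 22).
D4: worse on dock doors (9 vs 22).
D5: worse on lease (390 vs 212).
D6: worse on dock doors (4 vs 22).
D8: worse on dock doors (19 vs 22).
No option is at least as good as D7 on every objective and strictly better on one.

No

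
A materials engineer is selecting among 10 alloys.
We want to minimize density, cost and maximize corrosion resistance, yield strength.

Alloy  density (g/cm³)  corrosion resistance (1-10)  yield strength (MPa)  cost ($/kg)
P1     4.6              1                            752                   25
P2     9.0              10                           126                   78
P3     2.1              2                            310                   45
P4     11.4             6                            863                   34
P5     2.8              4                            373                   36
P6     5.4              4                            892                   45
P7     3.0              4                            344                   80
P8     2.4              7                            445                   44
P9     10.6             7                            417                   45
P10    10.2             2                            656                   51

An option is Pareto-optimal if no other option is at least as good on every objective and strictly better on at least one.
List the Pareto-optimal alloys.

P1: not dominated (best cost).
P2: not dominated (best corrosion resistance).
P3: not dominated (best density).
P4: not dominated.
P5: not dominated.
P6: not dominated (best yield strength).
P7: dominated by P5 (density 2.8≤3.0, corrosion resistance 4≥4, yield strength 373≥344, cost 36≤80).
P8: not dominated.
P9: dominated by P8 (density 2.4≤10.6, corrosion resistance 7≥7, yield strength 445≥417, cost 44≤45).
P10: dominated by P6 (density 5.4≤10.2, corrosion resistance 4≥2, yield strength 892≥656, cost 45≤51).

P1, P2, P3, P4, P5, P6, P8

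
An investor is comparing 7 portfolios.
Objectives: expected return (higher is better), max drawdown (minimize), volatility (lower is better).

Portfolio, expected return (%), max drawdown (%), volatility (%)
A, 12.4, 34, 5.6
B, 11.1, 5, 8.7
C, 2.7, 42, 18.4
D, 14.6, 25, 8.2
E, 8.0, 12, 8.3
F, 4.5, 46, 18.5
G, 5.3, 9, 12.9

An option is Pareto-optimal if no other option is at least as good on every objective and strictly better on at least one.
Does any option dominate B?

No

A: worse on max drawdown (34 vs 5).
C: worse on expected return (2.7 vs 11.1).
D: worse on max drawdown (25 vs 5).
E: worse on expected return (8.0 vs 11.1).
F: worse on expected return (4.5 vs 11.1).
G: worse on expected return (5.3 vs 11.1).
No option is at least as good as B on every objective and strictly better on one.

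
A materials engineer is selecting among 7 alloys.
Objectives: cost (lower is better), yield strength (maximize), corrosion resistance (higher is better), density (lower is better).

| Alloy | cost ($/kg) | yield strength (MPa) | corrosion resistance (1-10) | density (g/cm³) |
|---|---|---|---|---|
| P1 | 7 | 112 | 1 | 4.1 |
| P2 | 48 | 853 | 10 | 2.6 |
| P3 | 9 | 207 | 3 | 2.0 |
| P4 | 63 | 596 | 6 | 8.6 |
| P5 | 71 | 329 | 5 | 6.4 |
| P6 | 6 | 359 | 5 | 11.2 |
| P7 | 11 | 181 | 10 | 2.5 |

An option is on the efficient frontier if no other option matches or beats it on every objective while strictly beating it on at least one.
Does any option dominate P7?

No

P1: worse on yield strength (112 vs 181).
P2: worse on cost (48 vs 11).
P3: worse on corrosion resistance (3 vs 10).
P4: worse on cost (63 vs 11).
P5: worse on cost (71 vs 11).
P6: worse on corrosion resistance (5 vs 10).
No option is at least as good as P7 on every objective and strictly better on one.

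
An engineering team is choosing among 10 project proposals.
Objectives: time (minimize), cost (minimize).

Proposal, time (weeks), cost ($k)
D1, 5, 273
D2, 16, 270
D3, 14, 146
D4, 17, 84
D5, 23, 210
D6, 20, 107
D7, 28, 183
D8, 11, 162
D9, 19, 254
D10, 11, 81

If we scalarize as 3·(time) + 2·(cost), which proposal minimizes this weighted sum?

D1: 3·5 + 2·273 = 561
D2: 3·16 + 2·270 = 588
D3: 3·14 + 2·146 = 334
D4: 3·17 + 2·84 = 219
D5: 3·23 + 2·210 = 489
D6: 3·20 + 2·107 = 274
D7: 3·28 + 2·183 = 450
D8: 3·11 + 2·162 = 357
D9: 3·19 + 2·254 = 565
D10: 3·11 + 2·81 = 195
Lowest: D10 at 195.

D10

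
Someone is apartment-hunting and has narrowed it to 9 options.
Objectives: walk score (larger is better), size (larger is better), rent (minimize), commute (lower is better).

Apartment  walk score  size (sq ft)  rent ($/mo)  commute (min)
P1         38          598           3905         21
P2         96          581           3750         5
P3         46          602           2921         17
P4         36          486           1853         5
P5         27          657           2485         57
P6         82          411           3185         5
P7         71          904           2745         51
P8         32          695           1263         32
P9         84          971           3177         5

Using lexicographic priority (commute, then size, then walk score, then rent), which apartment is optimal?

P9

First minimize commute: best is 5, kept {P2, P4, P6, P9}.
Then maximize size: best is 971, kept {P9}.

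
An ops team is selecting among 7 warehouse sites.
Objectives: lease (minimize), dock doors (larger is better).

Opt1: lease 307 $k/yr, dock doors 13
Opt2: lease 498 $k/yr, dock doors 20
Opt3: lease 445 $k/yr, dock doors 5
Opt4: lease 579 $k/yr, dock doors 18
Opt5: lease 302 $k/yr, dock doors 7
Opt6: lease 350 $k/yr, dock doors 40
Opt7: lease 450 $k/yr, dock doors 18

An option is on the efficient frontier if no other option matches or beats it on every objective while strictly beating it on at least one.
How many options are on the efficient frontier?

Opt1: not dominated.
Opt2: dominated by Opt6 (lease 350≤498, dock doors 40≥20).
Opt3: dominated by Opt1 (lease 307≤445, dock doors 13≥5).
Opt4: dominated by Opt2 (lease 498≤579, dock doors 20≥18).
Opt5: not dominated (best lease).
Opt6: not dominated (best dock doors).
Opt7: dominated by Opt6 (lease 350≤450, dock doors 40≥18).
Pareto-optimal: Opt1, Opt5, Opt6 → 3.

3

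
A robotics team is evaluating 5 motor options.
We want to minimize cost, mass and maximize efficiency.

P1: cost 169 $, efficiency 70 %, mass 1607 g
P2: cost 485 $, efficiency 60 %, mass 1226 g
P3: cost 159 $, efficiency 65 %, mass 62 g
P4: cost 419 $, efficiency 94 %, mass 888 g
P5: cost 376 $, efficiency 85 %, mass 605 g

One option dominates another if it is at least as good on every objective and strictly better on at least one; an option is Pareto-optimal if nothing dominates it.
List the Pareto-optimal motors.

P1, P3, P4, P5

P1: not dominated.
P2: dominated by P3 (cost 159≤485, efficiency 65≥60, mass 62≤1226).
P3: not dominated (best cost).
P4: not dominated (best efficiency).
P5: not dominated.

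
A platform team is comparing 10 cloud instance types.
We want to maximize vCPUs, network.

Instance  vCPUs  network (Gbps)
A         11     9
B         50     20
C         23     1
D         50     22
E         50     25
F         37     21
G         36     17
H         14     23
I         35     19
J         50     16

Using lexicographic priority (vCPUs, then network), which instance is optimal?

First maximize vCPUs: best is 50, kept {B, D, E, J}.
Then maximize network: best is 25, kept {E}.

E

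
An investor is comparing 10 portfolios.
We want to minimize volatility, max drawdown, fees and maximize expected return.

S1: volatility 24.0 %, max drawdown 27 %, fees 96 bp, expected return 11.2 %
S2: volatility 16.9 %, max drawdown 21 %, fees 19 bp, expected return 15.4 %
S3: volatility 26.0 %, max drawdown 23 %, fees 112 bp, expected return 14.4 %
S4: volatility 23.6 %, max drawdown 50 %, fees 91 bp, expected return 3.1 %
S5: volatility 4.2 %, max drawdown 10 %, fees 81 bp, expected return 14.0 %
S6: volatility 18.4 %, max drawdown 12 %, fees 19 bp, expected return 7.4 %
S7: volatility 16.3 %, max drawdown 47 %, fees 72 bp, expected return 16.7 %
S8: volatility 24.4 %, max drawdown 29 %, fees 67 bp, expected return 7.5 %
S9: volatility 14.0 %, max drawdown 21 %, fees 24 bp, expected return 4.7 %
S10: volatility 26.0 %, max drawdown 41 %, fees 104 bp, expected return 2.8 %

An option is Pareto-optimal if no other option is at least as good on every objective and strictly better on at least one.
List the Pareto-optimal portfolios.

S2, S5, S6, S7, S9

S1: dominated by S2 (volatility 16.9≤24.0, max drawdown 21≤27, fees 19≤96, expected return 15.4≥11.2).
S2: not dominated.
S3: dominated by S2 (volatility 16.9≤26.0, max drawdown 21≤23, fees 19≤112, expected return 15.4≥14.4).
S4: dominated by S2 (volatility 16.9≤23.6, max drawdown 21≤50, fees 19≤91, expected return 15.4≥3.1).
S5: not dominated (best volatility).
S6: not dominated.
S7: not dominated (best expected return).
S8: dominated by S2 (volatility 16.9≤24.4, max drawdown 21≤29, fees 19≤67, expected return 15.4≥7.5).
S9: not dominated.
S10: dominated by S1 (volatility 24.0≤26.0, max drawdown 27≤41, fees 96≤104, expected return 11.2≥2.8).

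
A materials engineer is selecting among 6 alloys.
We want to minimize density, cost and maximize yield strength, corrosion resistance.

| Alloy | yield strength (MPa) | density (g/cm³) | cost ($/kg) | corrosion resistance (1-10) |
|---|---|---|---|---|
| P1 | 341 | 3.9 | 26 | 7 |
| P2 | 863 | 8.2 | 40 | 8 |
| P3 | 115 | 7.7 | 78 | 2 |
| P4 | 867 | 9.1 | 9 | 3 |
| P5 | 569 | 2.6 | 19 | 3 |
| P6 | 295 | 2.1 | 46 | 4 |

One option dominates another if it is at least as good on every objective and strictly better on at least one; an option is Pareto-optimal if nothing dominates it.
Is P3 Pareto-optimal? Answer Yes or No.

No

P1 vs P3: yield strength 341≥115, density 3.9≤7.7, cost 26≤78, corrosion resistance 7≥2 — P1 is at least as good on every objective and strictly better on at least one, so P1 dominates P3.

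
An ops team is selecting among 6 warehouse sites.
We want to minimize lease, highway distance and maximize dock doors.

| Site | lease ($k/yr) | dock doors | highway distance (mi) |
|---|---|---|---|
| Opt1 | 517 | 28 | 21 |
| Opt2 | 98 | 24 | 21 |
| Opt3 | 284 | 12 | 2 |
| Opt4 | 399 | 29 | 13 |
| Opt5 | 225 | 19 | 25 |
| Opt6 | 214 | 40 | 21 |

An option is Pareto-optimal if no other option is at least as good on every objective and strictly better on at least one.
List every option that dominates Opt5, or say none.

Opt2: lease 98≤225, dock doors 24≥19, highway distance 21≤25 — dominates Opt5.
Opt6: lease 214≤225, dock doors 40≥19, highway distance 21≤25 — dominates Opt5.
Others (Opt1, Opt3, Opt4) are each worse than Opt5 on at least one objective.

Opt2, Opt6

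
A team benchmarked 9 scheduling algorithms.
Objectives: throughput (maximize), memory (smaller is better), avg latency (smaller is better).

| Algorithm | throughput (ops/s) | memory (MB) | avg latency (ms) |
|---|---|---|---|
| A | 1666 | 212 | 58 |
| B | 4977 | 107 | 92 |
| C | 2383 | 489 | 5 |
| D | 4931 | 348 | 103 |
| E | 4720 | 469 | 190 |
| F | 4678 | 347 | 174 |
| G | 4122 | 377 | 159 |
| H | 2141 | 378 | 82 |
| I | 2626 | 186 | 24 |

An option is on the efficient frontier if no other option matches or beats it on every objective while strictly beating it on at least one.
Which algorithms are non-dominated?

A: dominated by I (throughput 2626≥1666, memory 186≤212, avg latency 24≤58).
B: not dominated (best throughput).
C: not dominated (best avg latency).
D: dominated by B (throughput 4977≥4931, memory 107≤348, avg latency 92≤103).
E: dominated by B (throughput 4977≥4720, memory 107≤469, avg latency 92≤190).
F: dominated by B (throughput 4977≥4678, memory 107≤347, avg latency 92≤174).
G: dominated by B (throughput 4977≥4122, memory 107≤377, avg latency 92≤159).
H: dominated by I (throughput 2626≥2141, memory 186≤378, avg latency 24≤82).
I: not dominated.

B, C, I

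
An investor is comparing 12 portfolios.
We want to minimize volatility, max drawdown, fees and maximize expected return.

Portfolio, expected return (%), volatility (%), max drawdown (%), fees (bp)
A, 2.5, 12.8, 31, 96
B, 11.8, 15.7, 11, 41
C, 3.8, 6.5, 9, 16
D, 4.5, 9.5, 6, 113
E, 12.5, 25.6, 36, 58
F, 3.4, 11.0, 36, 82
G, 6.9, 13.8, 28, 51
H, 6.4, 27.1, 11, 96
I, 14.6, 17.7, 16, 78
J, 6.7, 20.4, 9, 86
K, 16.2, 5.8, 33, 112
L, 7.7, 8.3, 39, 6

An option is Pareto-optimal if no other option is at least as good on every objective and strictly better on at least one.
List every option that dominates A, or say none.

C: expected return 3.8≥2.5, volatility 6.5≤12.8, max drawdown 9≤31, fees 16≤96 — dominates A.
Others (B, D, E, F, G, H, I, J, K, L) are each worse than A on at least one objective.

C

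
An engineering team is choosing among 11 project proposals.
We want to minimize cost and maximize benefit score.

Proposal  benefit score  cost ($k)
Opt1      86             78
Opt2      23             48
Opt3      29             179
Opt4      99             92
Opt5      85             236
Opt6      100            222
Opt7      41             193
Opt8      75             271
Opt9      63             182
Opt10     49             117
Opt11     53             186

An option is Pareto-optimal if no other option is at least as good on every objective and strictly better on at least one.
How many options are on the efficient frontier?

Opt1: not dominated.
Opt2: not dominated (best cost).
Opt3: dominated by Opt1 (benefit score 86≥29, cost 78≤179).
Opt4: not dominated.
Opt5: dominated by Opt1 (benefit score 86≥85, cost 78≤236).
Opt6: not dominated (best benefit score).
Opt7: dominated by Opt1 (benefit score 86≥41, cost 78≤193).
Opt8: dominated by Opt1 (benefit score 86≥75, cost 78≤271).
Opt9: dominated by Opt1 (benefit score 86≥63, cost 78≤182).
Opt10: dominated by Opt1 (benefit score 86≥49, cost 78≤117).
Opt11: dominated by Opt1 (benefit score 86≥53, cost 78≤186).
Pareto-optimal: Opt1, Opt2, Opt4, Opt6 → 4.

4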